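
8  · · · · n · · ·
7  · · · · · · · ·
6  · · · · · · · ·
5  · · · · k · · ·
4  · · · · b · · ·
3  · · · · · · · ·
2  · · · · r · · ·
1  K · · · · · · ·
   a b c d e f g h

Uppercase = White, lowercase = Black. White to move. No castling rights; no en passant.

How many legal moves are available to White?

White to move; king on a1.
In check: no.
Legal moves: none.
Count: 0.

0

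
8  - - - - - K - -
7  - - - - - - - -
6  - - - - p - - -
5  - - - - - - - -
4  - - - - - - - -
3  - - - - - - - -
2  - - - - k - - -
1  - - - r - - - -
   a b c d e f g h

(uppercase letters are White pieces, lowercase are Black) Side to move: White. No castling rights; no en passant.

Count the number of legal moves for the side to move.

5

White to move; king on f8.
In check: no.
Legal moves: Kg8, Ke8, Kg7, Kf7, Ke7.
Count: 5.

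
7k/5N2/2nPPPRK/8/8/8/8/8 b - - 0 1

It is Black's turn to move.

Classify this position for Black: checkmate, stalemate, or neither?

checkmate

Black to move; black king on h8.
In check: yes, from the white knight on f7.
King squares — g7: attacked by Pf6; h7: attacked by Kh6; g8: attacked by Rg6.
Legal moves for Black: none.
In check with no legal moves → checkmate.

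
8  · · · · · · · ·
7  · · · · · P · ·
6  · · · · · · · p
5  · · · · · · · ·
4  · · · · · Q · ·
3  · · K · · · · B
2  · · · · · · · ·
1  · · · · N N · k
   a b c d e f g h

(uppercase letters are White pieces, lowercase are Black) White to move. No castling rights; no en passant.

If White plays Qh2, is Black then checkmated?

yes

After Qh2: black king on h1; in check: yes, from the white queen on h2.
King squares — g1: attacked by Qh2; g2: attacked by Ne1; h2: attacked by Nf1.
Black has no legal moves → checkmate.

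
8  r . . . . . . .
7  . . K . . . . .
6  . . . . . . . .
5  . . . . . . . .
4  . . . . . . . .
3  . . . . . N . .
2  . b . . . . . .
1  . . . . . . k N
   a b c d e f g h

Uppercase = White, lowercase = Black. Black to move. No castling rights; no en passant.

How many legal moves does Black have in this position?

Black to move; king on g1.
In check: yes, from the white knight on f3.
Legal moves: Kg2, Kxh1, Kf1.
Count: 3.

3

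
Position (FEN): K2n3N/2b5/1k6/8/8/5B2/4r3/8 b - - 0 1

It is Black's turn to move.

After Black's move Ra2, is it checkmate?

After Ra2: white king on a8; in check: yes, from the black rook on a2.
King squares — a7: attacked by Ra2; b7: attacked by Kb6; b8: attacked by Bc7.
White has no legal moves → checkmate.

yes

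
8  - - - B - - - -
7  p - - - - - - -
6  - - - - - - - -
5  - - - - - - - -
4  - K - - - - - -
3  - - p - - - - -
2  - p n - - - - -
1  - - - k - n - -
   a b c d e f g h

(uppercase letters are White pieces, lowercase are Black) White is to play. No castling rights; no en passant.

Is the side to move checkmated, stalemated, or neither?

White to move; white king on b4.
In check: yes, from the black knight on c2.
Legal moves for White: Kc5, Kb5, Ka5, Kc4, Ka4, Kxc3, Kb3.
White is in check but has 7 legal moves → neither.

neither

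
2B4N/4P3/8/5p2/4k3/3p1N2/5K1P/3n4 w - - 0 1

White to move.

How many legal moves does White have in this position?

5

White to move; king on f2.
In check: yes, from the black knight on d1.
Legal moves: Kg3, Kg2, Kg1, Kf1, Ke1.
Count: 5.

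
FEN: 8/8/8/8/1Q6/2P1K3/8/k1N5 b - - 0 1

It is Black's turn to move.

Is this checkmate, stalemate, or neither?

stalemate

Black to move; black king on a1.
In check: no.
King squares — b1: attacked by Qb4; a2: attacked by Nc1; b2: attacked by Qb4.
Legal moves for Black: none.
Not in check and no legal moves → stalemate.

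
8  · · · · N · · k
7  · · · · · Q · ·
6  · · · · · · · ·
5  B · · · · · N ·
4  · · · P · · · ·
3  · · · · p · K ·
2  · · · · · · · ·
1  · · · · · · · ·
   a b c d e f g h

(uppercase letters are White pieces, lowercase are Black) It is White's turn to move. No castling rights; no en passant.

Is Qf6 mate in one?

After Qf6: black king on h8; in check: yes, from the white queen on f6.
Black has 1 legal reply: Kg8.
In check but a legal move exists → not checkmate.

no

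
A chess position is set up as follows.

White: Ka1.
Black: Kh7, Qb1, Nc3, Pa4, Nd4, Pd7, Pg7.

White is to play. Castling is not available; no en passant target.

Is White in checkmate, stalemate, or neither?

checkmate

White to move; white king on a1.
In check: yes, from the black queen on b1.
King squares — b1: attacked by Nc3; a2: attacked by Qb1; b2: attacked by Qb1.
Legal moves for White: none.
In check with no legal moves → checkmate.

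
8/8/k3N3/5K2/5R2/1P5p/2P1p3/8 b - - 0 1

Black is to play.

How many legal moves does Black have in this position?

10

Black to move; king on a6.
In check: no.
Legal moves: Kb7, Ka7, Kb6, Kb5, Ka5, h2, e1=Q, e1=R, e1=B, e1=N.
Count: 10.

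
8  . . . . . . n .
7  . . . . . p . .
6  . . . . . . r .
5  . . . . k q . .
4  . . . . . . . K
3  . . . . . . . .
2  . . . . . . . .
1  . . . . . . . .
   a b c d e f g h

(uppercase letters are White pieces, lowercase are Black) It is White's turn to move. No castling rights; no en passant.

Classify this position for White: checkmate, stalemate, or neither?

stalemate

White to move; white king on h4.
In check: no.
King squares — g3: attacked by Rg6; h3: attacked by Qf5; g4: attacked by Qf5; g5: attacked by Qf5; h5: attacked by Qf5.
Legal moves for White: none.
Not in check and no legal moves → stalemate.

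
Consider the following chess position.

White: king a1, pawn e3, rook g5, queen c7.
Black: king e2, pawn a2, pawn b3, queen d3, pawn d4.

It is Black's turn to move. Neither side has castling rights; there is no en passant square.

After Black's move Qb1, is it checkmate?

yes

After Qb1: white king on a1; in check: yes, from the black queen on b1.
King squares — b1: attacked by Pa2; a2: attacked by Qb1; b2: attacked by Qb1.
White has no legal moves → checkmate.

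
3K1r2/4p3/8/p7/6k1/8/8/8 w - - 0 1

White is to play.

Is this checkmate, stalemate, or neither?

neither

White to move; white king on d8.
In check: yes, from the black rook on f8.
King squares — c7: available; d7: available; e7: available; c8: attacked by Rf8; e8: attacked by Rf8.
Legal moves for White: Kxe7, Kd7, Kc7.
White is in check but has 3 legal moves → neither.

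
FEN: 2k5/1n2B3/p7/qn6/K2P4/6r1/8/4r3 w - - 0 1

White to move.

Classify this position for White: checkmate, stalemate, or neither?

White to move; white king on a4.
In check: yes, from the black queen on a5.
King squares — a3: attacked by Rg3; b3: attacked by Rg3; b4: attacked by Qa5; a5: attacked by Nb7; b5: attacked by Qa5.
Legal moves for White: none.
In check with no legal moves → checkmate.

checkmate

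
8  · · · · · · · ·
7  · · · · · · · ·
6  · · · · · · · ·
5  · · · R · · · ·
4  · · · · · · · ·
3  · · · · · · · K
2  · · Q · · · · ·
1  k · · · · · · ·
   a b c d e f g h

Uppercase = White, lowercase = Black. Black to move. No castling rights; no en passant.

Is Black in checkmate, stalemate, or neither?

stalemate

Black to move; black king on a1.
In check: no.
King squares — b1: attacked by Qc2; a2: attacked by Qc2; b2: attacked by Qc2.
Legal moves for Black: none.
Not in check and no legal moves → stalemate.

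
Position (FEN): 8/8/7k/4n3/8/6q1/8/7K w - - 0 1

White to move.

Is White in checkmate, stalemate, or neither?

stalemate

White to move; white king on h1.
In check: no.
King squares — g1: attacked by Qg3; g2: attacked by Qg3; h2: attacked by Qg3.
Legal moves for White: none.
Not in check and no legal moves → stalemate.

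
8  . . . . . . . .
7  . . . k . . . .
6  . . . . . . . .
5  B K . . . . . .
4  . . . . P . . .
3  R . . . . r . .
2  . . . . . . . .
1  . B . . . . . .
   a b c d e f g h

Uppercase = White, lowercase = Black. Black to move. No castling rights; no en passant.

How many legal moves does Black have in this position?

19

Black to move; king on d7.
In check: no.
Legal moves: Ke8, Kc8, Ke7, Ke6, Kd6, Rf8, Rf7, Rf6, Rf5+, Rf4, Rh3, Rg3, Re3, Rd3, Rc3, Rb3+, Rxa3, Rf2, Rf1.
Count: 19.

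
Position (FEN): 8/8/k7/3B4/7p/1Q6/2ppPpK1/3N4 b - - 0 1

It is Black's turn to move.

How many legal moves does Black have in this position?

Black to move; king on a6.
In check: no.
Legal moves: Ka7, Ka5, cxd1=Q, cxd1=R, cxd1=B, cxd1=N, h3+, f1=Q+, f1=R, f1=B+, f1=N, c1=Q, c1=R, c1=B, c1=N.
Count: 15.

15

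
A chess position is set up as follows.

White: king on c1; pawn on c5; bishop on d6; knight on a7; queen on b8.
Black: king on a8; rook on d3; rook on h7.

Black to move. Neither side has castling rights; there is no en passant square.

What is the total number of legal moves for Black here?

0

Black to move; king on a8.
In check: yes, from the white queen on b8.
Legal moves: none.
Count: 0.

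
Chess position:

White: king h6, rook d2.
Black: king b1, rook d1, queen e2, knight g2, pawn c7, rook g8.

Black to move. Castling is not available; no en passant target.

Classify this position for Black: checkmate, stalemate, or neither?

Black to move; black king on b1.
In check: no.
Legal moves for Black include: Rh8+, Rf8, Re8, Rd8, Rc8, Rb8, Ra8, Rg7, Rg6+, Rg5, Rg4, Rg3, Nh4, Nf4, Ne3, Ne1, Qe8, Qe7, ... (list truncated; more exist).
Black has legal moves and is not in check → neither.

neither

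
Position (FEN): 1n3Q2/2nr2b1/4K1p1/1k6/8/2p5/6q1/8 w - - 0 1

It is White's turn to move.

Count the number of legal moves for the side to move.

White to move; king on e6.
In check: yes, from the black knight on c7.
Legal moves: none.
Count: 0.

0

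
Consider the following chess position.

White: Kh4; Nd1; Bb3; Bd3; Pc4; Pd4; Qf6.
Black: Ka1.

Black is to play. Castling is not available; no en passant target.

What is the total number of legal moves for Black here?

Black to move; king on a1.
In check: no.
Legal moves: none.
Count: 0.

0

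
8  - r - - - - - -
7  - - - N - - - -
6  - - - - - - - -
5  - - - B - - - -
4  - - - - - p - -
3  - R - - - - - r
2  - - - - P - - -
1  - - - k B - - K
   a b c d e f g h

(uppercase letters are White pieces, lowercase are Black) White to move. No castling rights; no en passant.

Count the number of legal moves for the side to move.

3

White to move; king on h1.
In check: yes, from the black rook on h3.
Legal moves: Kg2, Kg1, Rxh3.
Count: 3.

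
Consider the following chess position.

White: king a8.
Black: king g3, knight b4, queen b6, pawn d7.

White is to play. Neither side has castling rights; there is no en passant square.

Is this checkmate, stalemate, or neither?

White to move; white king on a8.
In check: no.
King squares — a7: attacked by Qb6; b7: attacked by Qb6; b8: attacked by Qb6.
Legal moves for White: none.
Not in check and no legal moves → stalemate.

stalemate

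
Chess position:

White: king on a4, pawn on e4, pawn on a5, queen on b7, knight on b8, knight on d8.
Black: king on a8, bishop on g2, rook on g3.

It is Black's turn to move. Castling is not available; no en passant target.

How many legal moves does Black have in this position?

Black to move; king on a8.
In check: yes, from the white queen on b7.
Legal moves: none.
Count: 0.

0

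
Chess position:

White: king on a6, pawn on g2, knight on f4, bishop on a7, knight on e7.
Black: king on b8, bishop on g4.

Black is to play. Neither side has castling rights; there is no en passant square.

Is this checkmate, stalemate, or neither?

Black to move; black king on b8.
In check: yes, from the white bishop on a7.
King squares — a7: attacked by Ka6; b7: attacked by Ka6; c7: available; a8: available; c8: attacked by Ne7.
Legal moves for Black: Ka8, Kc7.
Black is in check but has 2 legal moves → neither.

neither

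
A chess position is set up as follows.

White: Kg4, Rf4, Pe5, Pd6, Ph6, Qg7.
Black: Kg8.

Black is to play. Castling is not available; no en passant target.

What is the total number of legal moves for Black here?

0

Black to move; king on g8.
In check: yes, from the white queen on g7.
Legal moves: none.
Count: 0.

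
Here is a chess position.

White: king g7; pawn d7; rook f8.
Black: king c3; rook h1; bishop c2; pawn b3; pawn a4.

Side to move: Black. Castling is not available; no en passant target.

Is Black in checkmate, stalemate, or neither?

neither

Black to move; black king on c3.
In check: no.
Legal moves for Black include: Kd4, Kc4, Kb4, Kd3, Kd2, Kb2, Bh7, Bg6, Bf5, Be4, Bd3, Bd1, Bb1, Rh8, Rh7+, Rh6, Rh5, Rh4, ... (list truncated; more exist).
Black has legal moves and is not in check → neither.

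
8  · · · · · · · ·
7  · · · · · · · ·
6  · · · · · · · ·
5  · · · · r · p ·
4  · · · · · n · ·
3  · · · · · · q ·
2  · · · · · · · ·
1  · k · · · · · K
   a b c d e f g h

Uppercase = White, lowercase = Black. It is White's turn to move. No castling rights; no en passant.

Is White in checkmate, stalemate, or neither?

stalemate

White to move; white king on h1.
In check: no.
King squares — g1: attacked by Qg3; g2: attacked by Qg3; h2: attacked by Qg3.
Legal moves for White: none.
Not in check and no legal moves → stalemate.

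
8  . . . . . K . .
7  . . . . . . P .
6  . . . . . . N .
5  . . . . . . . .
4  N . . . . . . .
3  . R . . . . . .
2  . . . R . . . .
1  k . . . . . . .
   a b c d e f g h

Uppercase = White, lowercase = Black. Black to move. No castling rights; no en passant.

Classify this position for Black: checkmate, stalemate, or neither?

Black to move; black king on a1.
In check: no.
King squares — b1: attacked by Rb3; a2: attacked by Rd2; b2: attacked by Rd2.
Legal moves for Black: none.
Not in check and no legal moves → stalemate.

stalemate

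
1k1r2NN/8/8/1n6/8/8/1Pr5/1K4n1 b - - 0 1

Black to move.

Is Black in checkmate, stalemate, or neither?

Black to move; black king on b8.
In check: no.
Legal moves for Black include: Rxg8, Rf8, Re8, Rdc8, Rd7, Rd6, Rd5, Rd4, Rd3, Rdd2, Rd1+, Kc8, Ka8, Kc7, Kb7, Ka7, Nc7, Na7, ... (list truncated; more exist).
Black has legal moves and is not in check → neither.

neither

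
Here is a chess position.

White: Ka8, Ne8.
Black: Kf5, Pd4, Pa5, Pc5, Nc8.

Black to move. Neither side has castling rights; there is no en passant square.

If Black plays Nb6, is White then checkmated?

After Nb6: white king on a8; in check: yes, from the black knight on b6.
White has 3 legal replies: Kb8, Kb7, Ka7.
In check but a legal move exists → not checkmate.

no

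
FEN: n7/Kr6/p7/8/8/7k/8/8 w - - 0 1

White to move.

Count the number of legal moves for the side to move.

White to move; king on a7.
In check: yes, from the black rook on b7.
Legal moves: Kxa8, Kxb7, Kxa6.
Count: 3.

3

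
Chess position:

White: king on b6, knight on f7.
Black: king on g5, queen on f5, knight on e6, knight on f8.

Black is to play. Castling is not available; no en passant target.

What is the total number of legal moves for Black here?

Black to move; king on g5.
In check: yes, from the white knight on f7.
Legal moves: Kg6, Kf6, Kh5, Kh4, Kg4, Kf4, Qxf7.
Count: 7.

7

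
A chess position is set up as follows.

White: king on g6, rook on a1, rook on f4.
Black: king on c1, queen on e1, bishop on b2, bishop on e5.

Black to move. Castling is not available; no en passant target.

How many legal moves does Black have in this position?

3

Black to move; king on c1.
In check: yes, from the white rook on a1.
Legal moves: Kd2, Kc2, Bxa1.
Count: 3.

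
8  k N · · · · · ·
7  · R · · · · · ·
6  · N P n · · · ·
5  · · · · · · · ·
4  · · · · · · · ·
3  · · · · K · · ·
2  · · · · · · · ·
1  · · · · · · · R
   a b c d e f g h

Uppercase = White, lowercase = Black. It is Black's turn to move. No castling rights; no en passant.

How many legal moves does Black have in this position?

Black to move; king on a8.
In check: yes, from the white knight on b6.
Legal moves: none.
Count: 0.

0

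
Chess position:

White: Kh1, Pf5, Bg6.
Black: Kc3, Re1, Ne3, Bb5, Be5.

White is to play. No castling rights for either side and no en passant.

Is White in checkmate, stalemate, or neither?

White to move; white king on h1.
In check: yes, from the black rook on e1.
King squares — g1: attacked by Re1; g2: attacked by Ne3; h2: attacked by Be5.
Legal moves for White: none.
In check with no legal moves → checkmate.

checkmate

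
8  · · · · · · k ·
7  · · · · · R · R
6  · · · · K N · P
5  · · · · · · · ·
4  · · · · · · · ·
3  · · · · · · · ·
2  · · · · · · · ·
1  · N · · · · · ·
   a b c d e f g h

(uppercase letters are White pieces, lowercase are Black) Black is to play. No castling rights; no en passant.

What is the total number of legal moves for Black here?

Black to move; king on g8.
In check: yes, from the white knight on f6.
Legal moves: none.
Count: 0.

0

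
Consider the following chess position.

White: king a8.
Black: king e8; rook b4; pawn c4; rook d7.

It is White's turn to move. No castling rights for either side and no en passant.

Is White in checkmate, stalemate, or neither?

stalemate

White to move; white king on a8.
In check: no.
King squares — a7: attacked by Rd7; b7: attacked by Rb4; b8: attacked by Rb4.
Legal moves for White: none.
Not in check and no legal moves → stalemate.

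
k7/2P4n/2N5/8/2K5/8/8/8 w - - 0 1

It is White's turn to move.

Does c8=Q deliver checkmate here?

yes

After c8=Q: black king on a8; in check: yes, from the white queen on c8.
King squares — a7: attacked by Nc6; b7: attacked by Qc8; b8: attacked by Nc6.
Black has no legal moves → checkmate.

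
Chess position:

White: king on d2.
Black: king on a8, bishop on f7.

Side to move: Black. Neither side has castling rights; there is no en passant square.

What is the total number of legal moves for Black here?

12

Black to move; king on a8.
In check: no.
Legal moves: Kb8, Kb7, Ka7, Bg8, Be8, Bg6, Be6, Bh5, Bd5, Bc4, Bb3, Ba2.
Count: 12.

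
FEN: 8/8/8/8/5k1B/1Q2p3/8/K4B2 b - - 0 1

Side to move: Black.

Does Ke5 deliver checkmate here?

no

After Ke5: white king on a1; in check: no.
White is not in check, so this cannot be checkmate.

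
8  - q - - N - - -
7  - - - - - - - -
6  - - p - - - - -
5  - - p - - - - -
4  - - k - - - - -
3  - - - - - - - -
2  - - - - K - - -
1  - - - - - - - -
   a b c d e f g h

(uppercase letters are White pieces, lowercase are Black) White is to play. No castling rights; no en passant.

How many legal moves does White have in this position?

11

White to move; king on e2.
In check: no.
Legal moves: Ng7, Nc7, Nf6, Nd6+, Kf3, Ke3, Kf2, Kd2, Kf1, Ke1, Kd1.
Count: 11.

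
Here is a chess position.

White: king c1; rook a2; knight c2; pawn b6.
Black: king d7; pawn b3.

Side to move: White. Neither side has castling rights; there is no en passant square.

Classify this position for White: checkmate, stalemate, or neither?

White to move; white king on c1.
In check: no.
Legal moves for White include: Nd4, Nb4, Ne3, Na3, Ne1, Na1, Ra8, Ra7+, Ra6, Ra5, Ra4, Ra3, Rb2, Ra1, Kd2, Kb2, Kd1, Kb1, ... (list truncated; more exist).
White has legal moves and is not in check → neither.

neither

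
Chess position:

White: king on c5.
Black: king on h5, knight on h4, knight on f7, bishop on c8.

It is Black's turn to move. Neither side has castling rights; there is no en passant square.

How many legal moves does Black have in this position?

Black to move; king on h5.
In check: no.
Legal moves: Bd7, Bb7, Be6, Ba6, Bf5, Bg4, Bh3, Nh8, Nd8, Nh6, Nd6, Ng5, Ne5, Kh6, Kg6, Kg5, Kg4, Ng6, Nf5, Nf3, Ng2.
Count: 21.

21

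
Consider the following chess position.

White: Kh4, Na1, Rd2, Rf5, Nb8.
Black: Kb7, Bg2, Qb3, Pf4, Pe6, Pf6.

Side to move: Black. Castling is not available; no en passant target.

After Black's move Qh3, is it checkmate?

yes

After Qh3: white king on h4; in check: yes, from the black queen on h3.
King squares — g3: attacked by Qh3; h3: attacked by Bg2; g4: attacked by Qh3; g5: attacked by Pf6; h5: attacked by Qh3.
White has no legal moves → checkmate.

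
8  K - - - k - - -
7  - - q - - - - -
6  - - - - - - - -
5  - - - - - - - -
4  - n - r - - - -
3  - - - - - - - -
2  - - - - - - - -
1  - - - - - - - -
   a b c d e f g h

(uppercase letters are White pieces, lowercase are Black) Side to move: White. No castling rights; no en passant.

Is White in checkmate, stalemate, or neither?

White to move; white king on a8.
In check: no.
King squares — a7: attacked by Qc7; b7: attacked by Qc7; b8: attacked by Qc7.
Legal moves for White: none.
Not in check and no legal moves → stalemate.

stalemate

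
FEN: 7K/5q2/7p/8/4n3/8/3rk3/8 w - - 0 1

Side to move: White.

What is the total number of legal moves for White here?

White to move; king on h8.
In check: no.
Legal moves: none.
Count: 0.

0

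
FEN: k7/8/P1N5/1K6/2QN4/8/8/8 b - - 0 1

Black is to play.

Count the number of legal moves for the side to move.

0

Black to move; king on a8.
In check: no.
Legal moves: none.
Count: 0.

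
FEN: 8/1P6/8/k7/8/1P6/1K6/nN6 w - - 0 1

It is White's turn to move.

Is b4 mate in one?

no

After b4: black king on a5; in check: yes, from the white pawn on b4.
Black has 5 legal replies: Kb6, Ka6, Kb5, Kxb4, Ka4.
In check but a legal move exists → not checkmate.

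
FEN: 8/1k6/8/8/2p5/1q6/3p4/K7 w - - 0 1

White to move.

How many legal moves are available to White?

White to move; king on a1.
In check: no.
Legal moves: none.
Count: 0.

0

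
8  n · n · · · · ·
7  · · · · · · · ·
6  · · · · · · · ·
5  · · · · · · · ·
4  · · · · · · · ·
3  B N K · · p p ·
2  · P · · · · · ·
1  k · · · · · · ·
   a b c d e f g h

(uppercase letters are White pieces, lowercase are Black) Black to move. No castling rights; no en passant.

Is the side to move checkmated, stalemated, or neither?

neither

Black to move; black king on a1.
In check: yes, from the white knight on b3.
King squares — b1: available; a2: available; b2: attacked by Ba3.
Legal moves for Black: Ka2, Kb1.
Black is in check but has 2 legal moves → neither.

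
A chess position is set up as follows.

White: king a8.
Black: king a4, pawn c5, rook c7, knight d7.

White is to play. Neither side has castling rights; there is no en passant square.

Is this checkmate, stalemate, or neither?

White to move; white king on a8.
In check: no.
King squares — a7: attacked by Rc7; b7: attacked by Rc7; b8: attacked by Nd7.
Legal moves for White: none.
Not in check and no legal moves → stalemate.

stalemate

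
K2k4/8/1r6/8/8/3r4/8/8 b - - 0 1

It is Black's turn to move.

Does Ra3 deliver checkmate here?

After Ra3: white king on a8; in check: yes, from the black rook on a3.
King squares — a7: attacked by Ra3; b7: attacked by Rb6; b8: attacked by Rb6.
White has no legal moves → checkmate.

yes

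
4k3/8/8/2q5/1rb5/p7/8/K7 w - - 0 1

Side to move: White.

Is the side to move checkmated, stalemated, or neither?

stalemate

White to move; white king on a1.
In check: no.
King squares — b1: attacked by Rb4; a2: attacked by Bc4; b2: attacked by Pa3.
Legal moves for White: none.
Not in check and no legal moves → stalemate.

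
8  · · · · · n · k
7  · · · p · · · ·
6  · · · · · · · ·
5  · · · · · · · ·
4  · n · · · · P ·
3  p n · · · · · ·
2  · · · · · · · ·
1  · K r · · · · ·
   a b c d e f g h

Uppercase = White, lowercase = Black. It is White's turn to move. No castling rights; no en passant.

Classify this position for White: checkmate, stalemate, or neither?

White to move; white king on b1.
In check: yes, from the black rook on c1.
King squares — a1: attacked by Rc1; c1: attacked by Nb3; a2: attacked by Nb4; b2: attacked by Pa3; c2: attacked by Rc1.
Legal moves for White: none.
In check with no legal moves → checkmate.

checkmate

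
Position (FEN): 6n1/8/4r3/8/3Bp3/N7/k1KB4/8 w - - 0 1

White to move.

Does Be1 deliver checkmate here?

no

After Be1: black king on a2; in check: no.
Black is not in check, so this cannot be checkmate.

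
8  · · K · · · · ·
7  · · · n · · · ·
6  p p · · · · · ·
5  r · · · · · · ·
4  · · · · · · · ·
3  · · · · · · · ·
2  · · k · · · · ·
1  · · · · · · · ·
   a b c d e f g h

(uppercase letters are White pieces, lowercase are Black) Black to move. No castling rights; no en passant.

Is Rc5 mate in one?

After Rc5: white king on c8; in check: yes, from the black rook on c5.
White has 3 legal replies: Kd8, Kxd7, Kb7.
In check but a legal move exists → not checkmate.

no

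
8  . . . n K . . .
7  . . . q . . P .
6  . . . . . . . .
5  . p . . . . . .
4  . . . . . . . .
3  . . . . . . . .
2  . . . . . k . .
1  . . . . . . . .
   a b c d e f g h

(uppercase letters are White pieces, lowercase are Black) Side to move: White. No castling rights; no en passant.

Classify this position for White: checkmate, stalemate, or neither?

neither

White to move; white king on e8.
In check: yes, from the black queen on d7.
Legal moves for White: Kf8, Kxd7.
White is in check but has 2 legal moves → neither.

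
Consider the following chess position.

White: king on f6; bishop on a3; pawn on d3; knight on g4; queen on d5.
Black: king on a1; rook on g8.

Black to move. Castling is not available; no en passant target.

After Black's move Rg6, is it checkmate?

After Rg6: white king on f6; in check: yes, from the black rook on g6.
White has 5 legal replies: Kf7, Ke7, Kxg6, Kf5, Ke5.
In check but a legal move exists → not checkmate.

no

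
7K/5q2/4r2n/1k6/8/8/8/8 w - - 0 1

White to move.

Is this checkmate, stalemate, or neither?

White to move; white king on h8.
In check: no.
King squares — g7: attacked by Qf7; h7: attacked by Qf7; g8: attacked by Nh6.
Legal moves for White: none.
Not in check and no legal moves → stalemate.

stalemate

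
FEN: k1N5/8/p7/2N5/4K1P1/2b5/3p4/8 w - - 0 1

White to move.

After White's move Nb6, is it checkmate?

After Nb6: black king on a8; in check: yes, from the white knight on b6.
Black has 2 legal replies: Kb8, Ka7.
In check but a legal move exists → not checkmate.

no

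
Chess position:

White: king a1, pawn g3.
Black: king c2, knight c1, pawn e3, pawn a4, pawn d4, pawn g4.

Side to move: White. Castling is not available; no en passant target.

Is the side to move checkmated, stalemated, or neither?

White to move; white king on a1.
In check: no.
King squares — b1: attacked by Kc2; a2: attacked by Nc1; b2: attacked by Kc2.
Legal moves for White: none.
Not in check and no legal moves → stalemate.

stalemate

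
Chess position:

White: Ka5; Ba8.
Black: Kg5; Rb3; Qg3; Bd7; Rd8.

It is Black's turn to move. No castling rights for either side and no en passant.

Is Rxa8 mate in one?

yes

After Rxa8: white king on a5; in check: yes, from the black rook on a8.
King squares — a4: attacked by Bd7; b4: attacked by Rb3; b5: attacked by Rb3; a6: attacked by Ra8; b6: attacked by Rb3.
White has no legal moves → checkmate.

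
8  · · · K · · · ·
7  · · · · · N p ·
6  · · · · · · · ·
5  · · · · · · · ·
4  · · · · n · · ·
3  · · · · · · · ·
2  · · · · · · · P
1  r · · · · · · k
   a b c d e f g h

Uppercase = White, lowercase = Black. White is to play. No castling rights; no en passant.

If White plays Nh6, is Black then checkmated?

no

After Nh6: black king on h1; in check: no.
Black is not in check, so this cannot be checkmate.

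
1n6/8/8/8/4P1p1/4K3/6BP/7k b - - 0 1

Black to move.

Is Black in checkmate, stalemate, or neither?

neither

Black to move; black king on h1.
In check: yes, from the white bishop on g2.
Legal moves for Black: Kxh2, Kxg2, Kg1.
Black is in check but has 3 legal moves → neither.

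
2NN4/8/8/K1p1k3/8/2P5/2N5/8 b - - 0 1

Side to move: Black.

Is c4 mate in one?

no

After c4: white king on a5; in check: no.
White is not in check, so this cannot be checkmate.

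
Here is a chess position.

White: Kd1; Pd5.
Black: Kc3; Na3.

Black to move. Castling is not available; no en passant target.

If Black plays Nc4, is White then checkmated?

After Nc4: white king on d1; in check: no.
White is not in check, so this cannot be checkmate.

no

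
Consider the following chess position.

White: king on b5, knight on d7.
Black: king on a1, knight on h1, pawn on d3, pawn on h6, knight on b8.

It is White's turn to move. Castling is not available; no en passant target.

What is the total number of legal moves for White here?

White to move; king on b5.
In check: no.
Legal moves: Nf8, Nxb8, Nf6, Nb6, Ne5, Nc5, Kb6, Kc5, Ka5, Kc4, Kb4, Ka4.
Count: 12.

12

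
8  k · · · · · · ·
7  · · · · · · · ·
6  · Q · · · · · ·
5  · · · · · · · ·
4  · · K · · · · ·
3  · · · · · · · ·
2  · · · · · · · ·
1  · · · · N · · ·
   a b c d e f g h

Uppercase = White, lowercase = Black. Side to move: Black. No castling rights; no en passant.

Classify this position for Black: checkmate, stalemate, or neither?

Black to move; black king on a8.
In check: no.
King squares — a7: attacked by Qb6; b7: attacked by Qb6; b8: attacked by Qb6.
Legal moves for Black: none.
Not in check and no legal moves → stalemate.

stalemate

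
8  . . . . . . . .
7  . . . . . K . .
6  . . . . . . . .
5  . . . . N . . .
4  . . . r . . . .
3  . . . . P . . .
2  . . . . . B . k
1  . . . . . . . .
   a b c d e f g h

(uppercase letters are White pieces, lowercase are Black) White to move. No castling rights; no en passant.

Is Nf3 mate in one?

no

After Nf3: black king on h2; in check: yes, from the white knight on f3.
Black has 3 legal replies: Kh3, Kg2, Kh1.
In check but a legal move exists → not checkmate.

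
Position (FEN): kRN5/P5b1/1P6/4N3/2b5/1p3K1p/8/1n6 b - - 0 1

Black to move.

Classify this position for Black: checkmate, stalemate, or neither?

Black to move; black king on a8.
In check: yes, from the white rook on b8.
King squares — a7: attacked by Pb6; b7: attacked by Rb8; b8: attacked by Pa7.
Legal moves for Black: none.
In check with no legal moves → checkmate.

checkmate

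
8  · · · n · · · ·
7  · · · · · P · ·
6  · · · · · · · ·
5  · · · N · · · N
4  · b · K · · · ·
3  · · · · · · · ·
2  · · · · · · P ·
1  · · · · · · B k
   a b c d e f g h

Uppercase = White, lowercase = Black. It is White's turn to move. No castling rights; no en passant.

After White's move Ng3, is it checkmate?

no

After Ng3: black king on h1; in check: yes, from the white knight on g3.
Black has 2 legal replies: Kxg2, Kxg1.
In check but a legal move exists → not checkmate.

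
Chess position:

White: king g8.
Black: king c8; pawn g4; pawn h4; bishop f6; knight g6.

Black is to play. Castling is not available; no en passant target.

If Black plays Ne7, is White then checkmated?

After Ne7: white king on g8; in check: yes, from the black knight on e7.
White has 3 legal replies: Kf8, Kh7, Kf7.
In check but a legal move exists → not checkmate.

no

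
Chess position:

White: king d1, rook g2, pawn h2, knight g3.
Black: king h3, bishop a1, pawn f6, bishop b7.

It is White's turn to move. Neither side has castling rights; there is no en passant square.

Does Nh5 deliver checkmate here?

After Nh5: black king on h3; in check: no.
Black is not in check, so this cannot be checkmate.

no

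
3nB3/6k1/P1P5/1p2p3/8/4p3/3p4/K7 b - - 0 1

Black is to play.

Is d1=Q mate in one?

After d1=Q: white king on a1; in check: yes, from the black queen on d1.
White has 2 legal replies: Kb2, Ka2.
In check but a legal move exists → not checkmate.

no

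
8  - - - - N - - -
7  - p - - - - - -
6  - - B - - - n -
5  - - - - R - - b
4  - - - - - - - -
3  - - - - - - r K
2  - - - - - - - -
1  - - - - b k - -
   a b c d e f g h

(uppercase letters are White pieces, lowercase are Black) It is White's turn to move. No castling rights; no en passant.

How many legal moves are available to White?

1

White to move; king on h3.
In check: yes, from the black rook on g3.
Legal moves: Kh2.
Count: 1.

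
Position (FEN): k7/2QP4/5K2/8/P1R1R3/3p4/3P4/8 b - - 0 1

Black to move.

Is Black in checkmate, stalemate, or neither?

Black to move; black king on a8.
In check: no.
King squares — a7: attacked by Qc7; b7: attacked by Qc7; b8: attacked by Qc7.
Legal moves for Black: none.
Not in check and no legal moves → stalemate.

stalemate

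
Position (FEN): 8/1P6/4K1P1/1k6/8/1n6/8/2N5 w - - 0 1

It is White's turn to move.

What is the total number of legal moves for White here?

White to move; king on e6.
In check: no.
Legal moves: Kf7, Ke7, Kd7, Kf6, Kd6, Kf5, Ke5, Kd5, Nd3, Nxb3, Ne2, Na2, b8=Q+, b8=R+, b8=B, b8=N, g7.
Count: 17.

17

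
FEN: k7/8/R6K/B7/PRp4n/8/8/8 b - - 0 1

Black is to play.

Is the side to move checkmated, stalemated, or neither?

checkmate

Black to move; black king on a8.
In check: yes, from the white rook on a6.
King squares — a7: attacked by Ra6; b7: attacked by Rb4; b8: attacked by Rb4.
Legal moves for Black: none.
In check with no legal moves → checkmate.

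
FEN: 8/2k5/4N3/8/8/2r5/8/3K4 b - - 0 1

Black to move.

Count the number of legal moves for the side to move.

Black to move; king on c7.
In check: yes, from the white knight on e6.
Legal moves: Kc8, Kb8, Kd7, Kb7, Kd6, Kc6, Kb6.
Count: 7.

7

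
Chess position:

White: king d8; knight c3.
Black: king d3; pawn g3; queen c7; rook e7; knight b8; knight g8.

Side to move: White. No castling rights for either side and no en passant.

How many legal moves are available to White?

0

White to move; king on d8.
In check: yes, from the black queen on c7.
Legal moves: none.
Count: 0.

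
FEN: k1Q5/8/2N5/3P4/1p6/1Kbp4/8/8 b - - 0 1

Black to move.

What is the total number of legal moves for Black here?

Black to move; king on a8.
In check: yes, from the white queen on c8.
Legal moves: none.
Count: 0.

0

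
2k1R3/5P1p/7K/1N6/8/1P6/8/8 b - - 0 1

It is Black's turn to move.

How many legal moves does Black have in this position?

2

Black to move; king on c8.
In check: yes, from the white rook on e8.
Legal moves: Kd7, Kb7.
Count: 2.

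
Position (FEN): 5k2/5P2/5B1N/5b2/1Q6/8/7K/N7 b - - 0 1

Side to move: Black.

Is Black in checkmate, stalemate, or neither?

checkmate

Black to move; black king on f8.
In check: yes, from the white queen on b4.
King squares — e7: attacked by Qb4; f7: attacked by Nh6; g7: attacked by Bf6; e8: attacked by Pf7; g8: attacked by Nh6.
Legal moves for Black: none.
In check with no legal moves → checkmate.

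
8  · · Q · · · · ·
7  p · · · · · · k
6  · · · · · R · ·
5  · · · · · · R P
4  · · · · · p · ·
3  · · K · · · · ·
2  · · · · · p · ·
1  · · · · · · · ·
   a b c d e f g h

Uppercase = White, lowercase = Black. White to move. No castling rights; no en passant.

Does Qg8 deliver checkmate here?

yes

After Qg8: black king on h7; in check: yes, from the white queen on g8.
King squares — g6: attacked by Rg5; h6: attacked by Rf6; g7: attacked by Rg5; g8: attacked by Rg5; h8: attacked by Qg8.
Black has no legal moves → checkmate.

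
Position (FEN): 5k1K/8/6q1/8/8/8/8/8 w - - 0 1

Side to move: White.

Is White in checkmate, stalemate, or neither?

stalemate

White to move; white king on h8.
In check: no.
King squares — g7: attacked by Qg6; h7: attacked by Qg6; g8: attacked by Qg6.
Legal moves for White: none.
Not in check and no legal moves → stalemate.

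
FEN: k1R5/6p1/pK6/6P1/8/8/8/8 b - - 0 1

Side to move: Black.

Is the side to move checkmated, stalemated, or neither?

Black to move; black king on a8.
In check: yes, from the white rook on c8.
King squares — a7: attacked by Kb6; b7: attacked by Kb6; b8: attacked by Rc8.
Legal moves for Black: none.
In check with no legal moves → checkmate.

checkmate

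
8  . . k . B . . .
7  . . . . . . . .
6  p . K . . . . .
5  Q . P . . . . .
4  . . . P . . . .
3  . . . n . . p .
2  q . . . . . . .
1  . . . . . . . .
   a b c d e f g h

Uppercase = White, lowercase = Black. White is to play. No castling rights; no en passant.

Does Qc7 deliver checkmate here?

After Qc7: black king on c8; in check: yes, from the white queen on c7.
King squares — b7: attacked by Kc6; c7: attacked by Kc6; d7: attacked by Kc6; b8: attacked by Qc7; d8: attacked by Qc7.
Black has no legal moves → checkmate.

yes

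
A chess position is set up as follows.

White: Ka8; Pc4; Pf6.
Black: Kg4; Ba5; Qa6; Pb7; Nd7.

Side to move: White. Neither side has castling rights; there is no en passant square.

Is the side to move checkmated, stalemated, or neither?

White to move; white king on a8.
In check: yes, from the black queen on a6.
King squares — a7: attacked by Qa6; b7: attacked by Qa6; b8: attacked by Nd7.
Legal moves for White: none.
In check with no legal moves → checkmate.

checkmate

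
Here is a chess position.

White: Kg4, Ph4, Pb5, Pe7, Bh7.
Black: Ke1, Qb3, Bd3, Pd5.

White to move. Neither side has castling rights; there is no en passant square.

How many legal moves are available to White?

17

White to move; king on g4.
In check: no.
Legal moves: Bg8, Bg6, Bf5, Be4, Bxd3, Kh5, Kg5, Kf4, Kh3, Kg3, Kf3, e8=Q+, e8=R+, e8=B, e8=N, b6, h5.
Count: 17.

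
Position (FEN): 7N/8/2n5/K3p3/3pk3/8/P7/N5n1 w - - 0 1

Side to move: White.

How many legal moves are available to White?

White to move; king on a5.
In check: yes, from the black knight on c6.
Legal moves: Kb6, Ka6, Kb5, Ka4.
Count: 4.

4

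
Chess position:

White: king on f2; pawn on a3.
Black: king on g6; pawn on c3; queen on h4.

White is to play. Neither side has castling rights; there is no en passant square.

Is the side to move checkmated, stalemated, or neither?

neither

White to move; white king on f2.
In check: yes, from the black queen on h4.
King squares — e1: attacked by Qh4; f1: available; g1: available; e2: available; g2: available; e3: available; f3: available; g3: attacked by Qh4.
Legal moves for White: Kf3, Ke3, Kg2, Ke2, Kg1, Kf1.
White is in check but has 6 legal moves → neither.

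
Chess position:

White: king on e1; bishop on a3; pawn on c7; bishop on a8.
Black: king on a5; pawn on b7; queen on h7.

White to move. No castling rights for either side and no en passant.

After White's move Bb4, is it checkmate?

no

After Bb4: black king on a5; in check: yes, from the white bishop on b4.
Black has 5 legal replies: Kb6, Ka6, Kb5, Kxb4, Ka4.
In check but a legal move exists → not checkmate.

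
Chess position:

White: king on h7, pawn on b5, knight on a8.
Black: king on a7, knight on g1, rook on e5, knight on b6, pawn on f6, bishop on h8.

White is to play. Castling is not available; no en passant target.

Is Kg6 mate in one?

no

After Kg6: black king on a7; in check: no.
Black is not in check, so this cannot be checkmate.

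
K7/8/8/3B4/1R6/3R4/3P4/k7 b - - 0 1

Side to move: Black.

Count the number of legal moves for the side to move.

0

Black to move; king on a1.
In check: no.
Legal moves: none.
Count: 0.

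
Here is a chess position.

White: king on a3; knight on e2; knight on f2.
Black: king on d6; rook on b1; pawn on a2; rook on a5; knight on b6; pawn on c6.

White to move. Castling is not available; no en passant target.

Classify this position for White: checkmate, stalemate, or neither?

White to move; white king on a3.
In check: yes, from the black rook on a5.
King squares — a2: attacked by Ra5; b2: attacked by Rb1; b3: attacked by Rb1; a4: attacked by Ra5; b4: attacked by Rb1.
Legal moves for White: none.
In check with no legal moves → checkmate.

checkmate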